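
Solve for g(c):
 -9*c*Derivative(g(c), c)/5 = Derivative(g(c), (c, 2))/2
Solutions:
 g(c) = C1 + C2*erf(3*sqrt(5)*c/5)


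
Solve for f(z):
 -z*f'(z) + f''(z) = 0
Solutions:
 f(z) = C1 + C2*erfi(sqrt(2)*z/2)


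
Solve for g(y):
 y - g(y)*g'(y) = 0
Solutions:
 g(y) = -sqrt(C1 + y^2)
 g(y) = sqrt(C1 + y^2)


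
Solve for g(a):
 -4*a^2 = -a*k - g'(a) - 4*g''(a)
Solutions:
 g(a) = C1 + C2*exp(-a/4) + 4*a^3/3 - a^2*k/2 - 16*a^2 + 4*a*k + 128*a


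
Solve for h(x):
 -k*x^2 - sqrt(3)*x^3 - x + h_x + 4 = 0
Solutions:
 h(x) = C1 + k*x^3/3 + sqrt(3)*x^4/4 + x^2/2 - 4*x


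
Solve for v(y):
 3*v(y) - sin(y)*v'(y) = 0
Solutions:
 v(y) = C1*(cos(y) - 1)^(3/2)/(cos(y) + 1)^(3/2)


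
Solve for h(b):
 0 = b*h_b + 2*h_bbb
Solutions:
 h(b) = C1 + Integral(C2*airyai(-2^(2/3)*b/2) + C3*airybi(-2^(2/3)*b/2), b)


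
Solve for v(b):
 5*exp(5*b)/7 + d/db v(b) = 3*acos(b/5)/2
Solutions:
 v(b) = C1 + 3*b*acos(b/5)/2 - 3*sqrt(25 - b^2)/2 - exp(5*b)/7


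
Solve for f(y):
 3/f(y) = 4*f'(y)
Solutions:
 f(y) = -sqrt(C1 + 6*y)/2
 f(y) = sqrt(C1 + 6*y)/2


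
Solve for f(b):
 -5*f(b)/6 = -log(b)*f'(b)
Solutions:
 f(b) = C1*exp(5*li(b)/6)


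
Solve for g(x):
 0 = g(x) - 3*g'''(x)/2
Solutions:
 g(x) = C3*exp(2^(1/3)*3^(2/3)*x/3) + (C1*sin(2^(1/3)*3^(1/6)*x/2) + C2*cos(2^(1/3)*3^(1/6)*x/2))*exp(-2^(1/3)*3^(2/3)*x/6)


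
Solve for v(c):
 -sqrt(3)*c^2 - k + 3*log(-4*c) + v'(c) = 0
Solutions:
 v(c) = C1 + sqrt(3)*c^3/3 + c*(k - 6*log(2) + 3) - 3*c*log(-c)


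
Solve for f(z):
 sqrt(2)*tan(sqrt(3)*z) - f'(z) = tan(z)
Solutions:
 f(z) = C1 + log(cos(z)) - sqrt(6)*log(cos(sqrt(3)*z))/3


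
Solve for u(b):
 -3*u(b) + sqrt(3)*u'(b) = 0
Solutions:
 u(b) = C1*exp(sqrt(3)*b)


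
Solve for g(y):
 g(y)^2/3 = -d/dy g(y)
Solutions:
 g(y) = 3/(C1 + y)


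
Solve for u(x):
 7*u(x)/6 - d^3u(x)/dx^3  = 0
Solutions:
 u(x) = C3*exp(6^(2/3)*7^(1/3)*x/6) + (C1*sin(2^(2/3)*3^(1/6)*7^(1/3)*x/4) + C2*cos(2^(2/3)*3^(1/6)*7^(1/3)*x/4))*exp(-6^(2/3)*7^(1/3)*x/12)


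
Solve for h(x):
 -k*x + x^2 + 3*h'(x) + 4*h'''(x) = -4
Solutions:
 h(x) = C1 + C2*sin(sqrt(3)*x/2) + C3*cos(sqrt(3)*x/2) + k*x^2/6 - x^3/9 - 4*x/9


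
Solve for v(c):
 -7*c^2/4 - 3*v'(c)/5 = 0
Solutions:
 v(c) = C1 - 35*c^3/36


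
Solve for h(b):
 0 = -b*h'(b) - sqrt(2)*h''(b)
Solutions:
 h(b) = C1 + C2*erf(2^(1/4)*b/2)


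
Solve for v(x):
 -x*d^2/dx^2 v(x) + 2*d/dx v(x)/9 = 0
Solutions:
 v(x) = C1 + C2*x^(11/9)


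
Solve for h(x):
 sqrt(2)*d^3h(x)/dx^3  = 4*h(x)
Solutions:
 h(x) = C3*exp(sqrt(2)*x) + (C1*sin(sqrt(6)*x/2) + C2*cos(sqrt(6)*x/2))*exp(-sqrt(2)*x/2)


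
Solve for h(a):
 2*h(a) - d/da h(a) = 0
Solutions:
 h(a) = C1*exp(2*a)


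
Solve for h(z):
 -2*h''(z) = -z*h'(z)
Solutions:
 h(z) = C1 + C2*erfi(z/2)


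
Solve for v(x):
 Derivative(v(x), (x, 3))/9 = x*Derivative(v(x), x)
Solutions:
 v(x) = C1 + Integral(C2*airyai(3^(2/3)*x) + C3*airybi(3^(2/3)*x), x)


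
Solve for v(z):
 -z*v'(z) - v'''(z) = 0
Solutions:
 v(z) = C1 + Integral(C2*airyai(-z) + C3*airybi(-z), z)


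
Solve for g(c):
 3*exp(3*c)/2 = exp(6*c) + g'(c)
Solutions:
 g(c) = C1 - exp(6*c)/6 + exp(3*c)/2


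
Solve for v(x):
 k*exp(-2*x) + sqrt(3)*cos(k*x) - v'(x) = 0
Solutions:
 v(x) = C1 - k*exp(-2*x)/2 + sqrt(3)*sin(k*x)/k


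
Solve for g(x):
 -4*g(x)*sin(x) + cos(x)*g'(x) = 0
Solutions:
 g(x) = C1/cos(x)^4


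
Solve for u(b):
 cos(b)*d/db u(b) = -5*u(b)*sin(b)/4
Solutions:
 u(b) = C1*cos(b)^(5/4)


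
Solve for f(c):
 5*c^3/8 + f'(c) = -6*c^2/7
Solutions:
 f(c) = C1 - 5*c^4/32 - 2*c^3/7


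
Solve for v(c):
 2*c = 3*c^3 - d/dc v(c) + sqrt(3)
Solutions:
 v(c) = C1 + 3*c^4/4 - c^2 + sqrt(3)*c


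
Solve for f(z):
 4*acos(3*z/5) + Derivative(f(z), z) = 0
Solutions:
 f(z) = C1 - 4*z*acos(3*z/5) + 4*sqrt(25 - 9*z^2)/3


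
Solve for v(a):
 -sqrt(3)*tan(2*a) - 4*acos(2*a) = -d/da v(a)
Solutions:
 v(a) = C1 + 4*a*acos(2*a) - 2*sqrt(1 - 4*a^2) - sqrt(3)*log(cos(2*a))/2


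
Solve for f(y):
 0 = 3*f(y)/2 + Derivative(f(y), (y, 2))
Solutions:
 f(y) = C1*sin(sqrt(6)*y/2) + C2*cos(sqrt(6)*y/2)


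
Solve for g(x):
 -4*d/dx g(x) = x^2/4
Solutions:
 g(x) = C1 - x^3/48


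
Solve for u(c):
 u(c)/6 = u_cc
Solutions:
 u(c) = C1*exp(-sqrt(6)*c/6) + C2*exp(sqrt(6)*c/6)


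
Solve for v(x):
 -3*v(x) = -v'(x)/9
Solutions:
 v(x) = C1*exp(27*x)


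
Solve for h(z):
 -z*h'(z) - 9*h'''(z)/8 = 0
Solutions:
 h(z) = C1 + Integral(C2*airyai(-2*3^(1/3)*z/3) + C3*airybi(-2*3^(1/3)*z/3), z)


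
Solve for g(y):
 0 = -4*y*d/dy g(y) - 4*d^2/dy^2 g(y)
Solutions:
 g(y) = C1 + C2*erf(sqrt(2)*y/2)


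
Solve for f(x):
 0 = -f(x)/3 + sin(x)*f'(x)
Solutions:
 f(x) = C1*(cos(x) - 1)^(1/6)/(cos(x) + 1)^(1/6)


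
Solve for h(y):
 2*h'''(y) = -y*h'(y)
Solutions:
 h(y) = C1 + Integral(C2*airyai(-2^(2/3)*y/2) + C3*airybi(-2^(2/3)*y/2), y)


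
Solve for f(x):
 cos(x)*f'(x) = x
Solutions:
 f(x) = C1 + Integral(x/cos(x), x)


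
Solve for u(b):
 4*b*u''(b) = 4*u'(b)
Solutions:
 u(b) = C1 + C2*b^2


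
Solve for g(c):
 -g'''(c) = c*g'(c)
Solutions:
 g(c) = C1 + Integral(C2*airyai(-c) + C3*airybi(-c), c)


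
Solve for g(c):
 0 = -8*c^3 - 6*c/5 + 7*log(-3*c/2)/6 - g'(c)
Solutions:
 g(c) = C1 - 2*c^4 - 3*c^2/5 + 7*c*log(-c)/6 + 7*c*(-1 - log(2) + log(3))/6


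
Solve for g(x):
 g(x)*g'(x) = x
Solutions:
 g(x) = -sqrt(C1 + x^2)
 g(x) = sqrt(C1 + x^2)


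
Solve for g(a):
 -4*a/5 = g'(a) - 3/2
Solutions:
 g(a) = C1 - 2*a^2/5 + 3*a/2


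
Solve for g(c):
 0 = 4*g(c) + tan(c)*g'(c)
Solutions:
 g(c) = C1/sin(c)^4


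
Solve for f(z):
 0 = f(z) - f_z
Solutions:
 f(z) = C1*exp(z)


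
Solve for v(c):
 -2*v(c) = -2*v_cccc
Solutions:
 v(c) = C1*exp(-c) + C2*exp(c) + C3*sin(c) + C4*cos(c)


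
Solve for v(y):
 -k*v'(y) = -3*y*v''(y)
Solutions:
 v(y) = C1 + y^(re(k)/3 + 1)*(C2*sin(log(y)*Abs(im(k))/3) + C3*cos(log(y)*im(k)/3))


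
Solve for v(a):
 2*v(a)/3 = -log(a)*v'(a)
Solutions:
 v(a) = C1*exp(-2*li(a)/3)


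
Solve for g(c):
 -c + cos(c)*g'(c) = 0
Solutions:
 g(c) = C1 + Integral(c/cos(c), c)


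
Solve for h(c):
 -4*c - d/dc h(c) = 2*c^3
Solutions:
 h(c) = C1 - c^4/2 - 2*c^2


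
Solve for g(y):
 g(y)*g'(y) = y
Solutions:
 g(y) = -sqrt(C1 + y^2)
 g(y) = sqrt(C1 + y^2)


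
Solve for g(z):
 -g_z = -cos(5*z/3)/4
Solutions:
 g(z) = C1 + 3*sin(5*z/3)/20


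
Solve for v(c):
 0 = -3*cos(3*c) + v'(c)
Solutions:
 v(c) = C1 + sin(3*c)


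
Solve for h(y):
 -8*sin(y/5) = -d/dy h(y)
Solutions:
 h(y) = C1 - 40*cos(y/5)


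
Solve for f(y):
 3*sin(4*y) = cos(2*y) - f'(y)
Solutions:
 f(y) = C1 + sin(2*y)/2 + 3*cos(4*y)/4


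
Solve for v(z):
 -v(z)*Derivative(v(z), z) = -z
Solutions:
 v(z) = -sqrt(C1 + z^2)
 v(z) = sqrt(C1 + z^2)


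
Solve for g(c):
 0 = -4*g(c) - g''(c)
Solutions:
 g(c) = C1*sin(2*c) + C2*cos(2*c)


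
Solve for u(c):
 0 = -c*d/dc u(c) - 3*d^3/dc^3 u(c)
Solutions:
 u(c) = C1 + Integral(C2*airyai(-3^(2/3)*c/3) + C3*airybi(-3^(2/3)*c/3), c)


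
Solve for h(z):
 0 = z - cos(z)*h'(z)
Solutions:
 h(z) = C1 + Integral(z/cos(z), z)


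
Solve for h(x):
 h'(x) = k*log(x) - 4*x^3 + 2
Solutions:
 h(x) = C1 + k*x*log(x) - k*x - x^4 + 2*x


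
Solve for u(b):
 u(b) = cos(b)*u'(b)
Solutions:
 u(b) = C1*sqrt(sin(b) + 1)/sqrt(sin(b) - 1)


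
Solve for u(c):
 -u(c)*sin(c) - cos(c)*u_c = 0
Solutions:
 u(c) = C1*cos(c)


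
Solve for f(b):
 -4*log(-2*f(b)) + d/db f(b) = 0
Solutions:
 -Integral(1/(log(-_y) + log(2)), (_y, f(b)))/4 = C1 - b


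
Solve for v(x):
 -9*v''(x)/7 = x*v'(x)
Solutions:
 v(x) = C1 + C2*erf(sqrt(14)*x/6)


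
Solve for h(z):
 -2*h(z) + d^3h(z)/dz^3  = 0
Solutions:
 h(z) = C3*exp(2^(1/3)*z) + (C1*sin(2^(1/3)*sqrt(3)*z/2) + C2*cos(2^(1/3)*sqrt(3)*z/2))*exp(-2^(1/3)*z/2)


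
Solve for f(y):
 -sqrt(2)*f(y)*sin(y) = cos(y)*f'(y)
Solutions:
 f(y) = C1*cos(y)^(sqrt(2))


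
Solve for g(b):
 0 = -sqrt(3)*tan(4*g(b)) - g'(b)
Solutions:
 g(b) = -asin(C1*exp(-4*sqrt(3)*b))/4 + pi/4
 g(b) = asin(C1*exp(-4*sqrt(3)*b))/4


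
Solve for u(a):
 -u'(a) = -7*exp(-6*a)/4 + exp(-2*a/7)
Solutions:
 u(a) = C1 - 7*exp(-6*a)/24 + 7*exp(-2*a/7)/2


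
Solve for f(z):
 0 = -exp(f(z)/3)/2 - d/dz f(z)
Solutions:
 f(z) = 3*log(1/(C1 + z)) + 3*log(6)


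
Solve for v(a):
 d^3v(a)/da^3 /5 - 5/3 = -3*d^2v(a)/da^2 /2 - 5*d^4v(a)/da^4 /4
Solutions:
 v(a) = C1 + C2*a + 5*a^2/9 + (C3*sin(sqrt(746)*a/25) + C4*cos(sqrt(746)*a/25))*exp(-2*a/25)


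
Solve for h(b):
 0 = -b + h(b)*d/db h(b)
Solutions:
 h(b) = -sqrt(C1 + b^2)
 h(b) = sqrt(C1 + b^2)


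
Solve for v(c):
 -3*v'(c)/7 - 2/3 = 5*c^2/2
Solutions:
 v(c) = C1 - 35*c^3/18 - 14*c/9


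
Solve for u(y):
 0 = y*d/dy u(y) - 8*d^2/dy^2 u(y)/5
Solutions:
 u(y) = C1 + C2*erfi(sqrt(5)*y/4)


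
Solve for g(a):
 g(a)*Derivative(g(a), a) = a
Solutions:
 g(a) = -sqrt(C1 + a^2)
 g(a) = sqrt(C1 + a^2)


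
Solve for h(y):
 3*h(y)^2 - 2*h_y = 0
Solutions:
 h(y) = -2/(C1 + 3*y)


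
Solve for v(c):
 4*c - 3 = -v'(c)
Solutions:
 v(c) = C1 - 2*c^2 + 3*c


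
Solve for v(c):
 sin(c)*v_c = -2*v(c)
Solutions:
 v(c) = C1*(cos(c) + 1)/(cos(c) - 1)


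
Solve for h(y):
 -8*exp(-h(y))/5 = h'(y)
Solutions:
 h(y) = log(C1 - 8*y/5)


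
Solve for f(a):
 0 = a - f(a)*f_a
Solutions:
 f(a) = -sqrt(C1 + a^2)
 f(a) = sqrt(C1 + a^2)


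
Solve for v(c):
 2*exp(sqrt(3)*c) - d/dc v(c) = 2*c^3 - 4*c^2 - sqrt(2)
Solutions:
 v(c) = C1 - c^4/2 + 4*c^3/3 + sqrt(2)*c + 2*sqrt(3)*exp(sqrt(3)*c)/3


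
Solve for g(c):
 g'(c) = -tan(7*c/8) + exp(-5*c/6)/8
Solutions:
 g(c) = C1 - 4*log(tan(7*c/8)^2 + 1)/7 - 3*exp(-5*c/6)/20


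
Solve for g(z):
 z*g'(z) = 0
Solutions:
 g(z) = C1


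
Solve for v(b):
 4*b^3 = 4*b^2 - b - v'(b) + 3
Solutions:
 v(b) = C1 - b^4 + 4*b^3/3 - b^2/2 + 3*b


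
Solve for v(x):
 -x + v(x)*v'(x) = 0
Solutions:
 v(x) = -sqrt(C1 + x^2)
 v(x) = sqrt(C1 + x^2)


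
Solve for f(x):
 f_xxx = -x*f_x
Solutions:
 f(x) = C1 + Integral(C2*airyai(-x) + C3*airybi(-x), x)


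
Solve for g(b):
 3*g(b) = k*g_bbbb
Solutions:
 g(b) = C1*exp(-3^(1/4)*b*(1/k)^(1/4)) + C2*exp(3^(1/4)*b*(1/k)^(1/4)) + C3*exp(-3^(1/4)*I*b*(1/k)^(1/4)) + C4*exp(3^(1/4)*I*b*(1/k)^(1/4))


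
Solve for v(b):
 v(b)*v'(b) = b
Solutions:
 v(b) = -sqrt(C1 + b^2)
 v(b) = sqrt(C1 + b^2)


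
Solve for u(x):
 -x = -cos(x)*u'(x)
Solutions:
 u(x) = C1 + Integral(x/cos(x), x)


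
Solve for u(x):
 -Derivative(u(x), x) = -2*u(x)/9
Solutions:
 u(x) = C1*exp(2*x/9)


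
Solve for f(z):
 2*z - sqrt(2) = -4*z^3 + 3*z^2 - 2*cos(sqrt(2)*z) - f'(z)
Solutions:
 f(z) = C1 - z^4 + z^3 - z^2 + sqrt(2)*z - sqrt(2)*sin(sqrt(2)*z)


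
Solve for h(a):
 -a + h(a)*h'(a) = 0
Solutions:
 h(a) = -sqrt(C1 + a^2)
 h(a) = sqrt(C1 + a^2)


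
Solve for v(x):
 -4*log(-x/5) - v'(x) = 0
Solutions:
 v(x) = C1 - 4*x*log(-x) + 4*x*(1 + log(5))


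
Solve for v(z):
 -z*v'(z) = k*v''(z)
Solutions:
 v(z) = C1 + C2*sqrt(k)*erf(sqrt(2)*z*sqrt(1/k)/2)


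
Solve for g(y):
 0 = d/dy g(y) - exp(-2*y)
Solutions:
 g(y) = C1 - exp(-2*y)/2


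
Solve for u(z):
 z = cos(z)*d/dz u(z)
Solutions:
 u(z) = C1 + Integral(z/cos(z), z)


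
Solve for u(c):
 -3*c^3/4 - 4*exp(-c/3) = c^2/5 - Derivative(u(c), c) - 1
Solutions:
 u(c) = C1 + 3*c^4/16 + c^3/15 - c - 12*exp(-c/3)


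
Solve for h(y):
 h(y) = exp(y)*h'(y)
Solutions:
 h(y) = C1*exp(-exp(-y))


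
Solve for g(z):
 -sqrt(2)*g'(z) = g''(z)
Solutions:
 g(z) = C1 + C2*exp(-sqrt(2)*z)


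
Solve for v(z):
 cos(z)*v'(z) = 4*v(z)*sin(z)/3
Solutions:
 v(z) = C1/cos(z)^(4/3)


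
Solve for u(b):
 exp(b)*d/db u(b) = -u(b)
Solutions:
 u(b) = C1*exp(exp(-b))


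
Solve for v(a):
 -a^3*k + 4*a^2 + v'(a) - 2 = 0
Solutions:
 v(a) = C1 + a^4*k/4 - 4*a^3/3 + 2*a


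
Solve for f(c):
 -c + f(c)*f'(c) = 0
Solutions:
 f(c) = -sqrt(C1 + c^2)
 f(c) = sqrt(C1 + c^2)


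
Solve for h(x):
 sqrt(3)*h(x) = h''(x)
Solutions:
 h(x) = C1*exp(-3^(1/4)*x) + C2*exp(3^(1/4)*x)


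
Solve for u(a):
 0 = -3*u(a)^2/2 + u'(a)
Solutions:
 u(a) = -2/(C1 + 3*a)


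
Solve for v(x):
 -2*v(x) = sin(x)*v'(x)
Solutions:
 v(x) = C1*(cos(x) + 1)/(cos(x) - 1)


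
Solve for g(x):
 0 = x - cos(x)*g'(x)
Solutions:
 g(x) = C1 + Integral(x/cos(x), x)


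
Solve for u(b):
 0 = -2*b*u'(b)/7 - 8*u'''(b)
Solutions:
 u(b) = C1 + Integral(C2*airyai(-98^(1/3)*b/14) + C3*airybi(-98^(1/3)*b/14), b)


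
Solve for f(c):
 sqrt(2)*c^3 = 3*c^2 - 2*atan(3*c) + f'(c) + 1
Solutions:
 f(c) = C1 + sqrt(2)*c^4/4 - c^3 + 2*c*atan(3*c) - c - log(9*c^2 + 1)/3


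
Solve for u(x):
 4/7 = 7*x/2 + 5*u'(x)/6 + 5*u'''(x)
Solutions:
 u(x) = C1 + C2*sin(sqrt(6)*x/6) + C3*cos(sqrt(6)*x/6) - 21*x^2/10 + 24*x/35


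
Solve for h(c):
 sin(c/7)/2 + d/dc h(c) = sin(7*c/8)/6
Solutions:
 h(c) = C1 + 7*cos(c/7)/2 - 4*cos(7*c/8)/21


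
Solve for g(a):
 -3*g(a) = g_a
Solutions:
 g(a) = C1*exp(-3*a)


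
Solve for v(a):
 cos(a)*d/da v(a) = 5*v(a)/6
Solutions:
 v(a) = C1*(sin(a) + 1)^(5/12)/(sin(a) - 1)^(5/12)


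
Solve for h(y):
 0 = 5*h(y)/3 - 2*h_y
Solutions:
 h(y) = C1*exp(5*y/6)


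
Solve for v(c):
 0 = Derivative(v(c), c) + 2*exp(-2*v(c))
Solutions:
 v(c) = log(-sqrt(C1 - 4*c))
 v(c) = log(C1 - 4*c)/2


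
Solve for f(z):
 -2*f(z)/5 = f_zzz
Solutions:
 f(z) = C3*exp(-2^(1/3)*5^(2/3)*z/5) + (C1*sin(2^(1/3)*sqrt(3)*5^(2/3)*z/10) + C2*cos(2^(1/3)*sqrt(3)*5^(2/3)*z/10))*exp(2^(1/3)*5^(2/3)*z/10)


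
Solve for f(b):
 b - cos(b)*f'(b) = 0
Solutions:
 f(b) = C1 + Integral(b/cos(b), b)


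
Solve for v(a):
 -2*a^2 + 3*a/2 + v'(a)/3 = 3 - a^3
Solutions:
 v(a) = C1 - 3*a^4/4 + 2*a^3 - 9*a^2/4 + 9*a


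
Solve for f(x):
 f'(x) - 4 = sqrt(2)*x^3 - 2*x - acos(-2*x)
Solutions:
 f(x) = C1 + sqrt(2)*x^4/4 - x^2 - x*acos(-2*x) + 4*x - sqrt(1 - 4*x^2)/2


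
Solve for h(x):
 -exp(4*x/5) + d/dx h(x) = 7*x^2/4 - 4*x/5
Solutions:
 h(x) = C1 + 7*x^3/12 - 2*x^2/5 + 5*exp(4*x/5)/4


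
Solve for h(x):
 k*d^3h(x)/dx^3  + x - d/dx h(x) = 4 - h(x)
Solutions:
 h(x) = C1*exp(2^(1/3)*x*(6^(1/3)*(sqrt(3)*sqrt((27 - 4/k)/k^2) + 9/k)^(1/3)/12 - 2^(1/3)*3^(5/6)*I*(sqrt(3)*sqrt((27 - 4/k)/k^2) + 9/k)^(1/3)/12 - 2/(k*(-3^(1/3) + 3^(5/6)*I)*(sqrt(3)*sqrt((27 - 4/k)/k^2) + 9/k)^(1/3)))) + C2*exp(2^(1/3)*x*(6^(1/3)*(sqrt(3)*sqrt((27 - 4/k)/k^2) + 9/k)^(1/3)/12 + 2^(1/3)*3^(5/6)*I*(sqrt(3)*sqrt((27 - 4/k)/k^2) + 9/k)^(1/3)/12 + 2/(k*(3^(1/3) + 3^(5/6)*I)*(sqrt(3)*sqrt((27 - 4/k)/k^2) + 9/k)^(1/3)))) + C3*exp(-6^(1/3)*x*(2^(1/3)*(sqrt(3)*sqrt((27 - 4/k)/k^2) + 9/k)^(1/3) + 2*3^(1/3)/(k*(sqrt(3)*sqrt((27 - 4/k)/k^2) + 9/k)^(1/3)))/6) - x + 3


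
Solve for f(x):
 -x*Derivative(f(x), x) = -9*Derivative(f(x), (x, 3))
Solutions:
 f(x) = C1 + Integral(C2*airyai(3^(1/3)*x/3) + C3*airybi(3^(1/3)*x/3), x)


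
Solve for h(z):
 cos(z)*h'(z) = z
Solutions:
 h(z) = C1 + Integral(z/cos(z), z)


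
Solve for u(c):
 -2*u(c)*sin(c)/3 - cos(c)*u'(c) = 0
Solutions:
 u(c) = C1*cos(c)^(2/3)


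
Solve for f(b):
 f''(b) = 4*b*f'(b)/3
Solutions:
 f(b) = C1 + C2*erfi(sqrt(6)*b/3)


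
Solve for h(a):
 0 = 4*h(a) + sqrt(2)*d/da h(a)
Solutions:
 h(a) = C1*exp(-2*sqrt(2)*a)


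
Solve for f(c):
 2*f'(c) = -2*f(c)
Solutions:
 f(c) = C1*exp(-c)


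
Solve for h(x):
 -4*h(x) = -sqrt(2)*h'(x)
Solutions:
 h(x) = C1*exp(2*sqrt(2)*x)


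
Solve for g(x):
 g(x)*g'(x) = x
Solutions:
 g(x) = -sqrt(C1 + x^2)
 g(x) = sqrt(C1 + x^2)


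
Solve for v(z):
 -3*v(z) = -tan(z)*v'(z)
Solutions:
 v(z) = C1*sin(z)^3


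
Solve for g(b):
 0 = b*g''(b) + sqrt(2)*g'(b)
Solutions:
 g(b) = C1 + C2*b^(1 - sqrt(2))


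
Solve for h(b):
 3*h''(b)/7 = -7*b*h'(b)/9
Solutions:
 h(b) = C1 + C2*erf(7*sqrt(6)*b/18)


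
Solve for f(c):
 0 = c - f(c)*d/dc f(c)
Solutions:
 f(c) = -sqrt(C1 + c^2)
 f(c) = sqrt(C1 + c^2)


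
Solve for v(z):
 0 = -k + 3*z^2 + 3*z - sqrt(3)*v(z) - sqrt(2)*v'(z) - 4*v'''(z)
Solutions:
 v(z) = C1*exp(z*(-sqrt(6)/(9 + sqrt(2*sqrt(2) + 81))^(1/3) + sqrt(3)*(9 + sqrt(2*sqrt(2) + 81))^(1/3))/12)*sin(z*(sqrt(2)/(9 + sqrt(2*sqrt(2) + 81))^(1/3) + (9 + sqrt(2*sqrt(2) + 81))^(1/3))/4) + C2*exp(z*(-sqrt(6)/(9 + sqrt(2*sqrt(2) + 81))^(1/3) + sqrt(3)*(9 + sqrt(2*sqrt(2) + 81))^(1/3))/12)*cos(z*(sqrt(2)/(9 + sqrt(2*sqrt(2) + 81))^(1/3) + (9 + sqrt(2*sqrt(2) + 81))^(1/3))/4) + C3*exp(-z*(-sqrt(6)/(9 + sqrt(2*sqrt(2) + 81))^(1/3) + sqrt(3)*(9 + sqrt(2*sqrt(2) + 81))^(1/3))/6) - sqrt(3)*k/3 + sqrt(3)*z^2 - 2*sqrt(2)*z + sqrt(3)*z - sqrt(2) + 4*sqrt(3)/3


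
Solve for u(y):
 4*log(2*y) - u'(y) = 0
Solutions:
 u(y) = C1 + 4*y*log(y) - 4*y + y*log(16)


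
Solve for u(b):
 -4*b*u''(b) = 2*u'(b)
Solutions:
 u(b) = C1 + C2*sqrt(b)


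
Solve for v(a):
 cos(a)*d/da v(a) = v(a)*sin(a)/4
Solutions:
 v(a) = C1/cos(a)^(1/4)


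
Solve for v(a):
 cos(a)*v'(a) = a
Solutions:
 v(a) = C1 + Integral(a/cos(a), a)


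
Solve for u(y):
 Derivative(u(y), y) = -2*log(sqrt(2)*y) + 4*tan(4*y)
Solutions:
 u(y) = C1 - 2*y*log(y) - y*log(2) + 2*y - log(cos(4*y))


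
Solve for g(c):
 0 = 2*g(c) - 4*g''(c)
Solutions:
 g(c) = C1*exp(-sqrt(2)*c/2) + C2*exp(sqrt(2)*c/2)


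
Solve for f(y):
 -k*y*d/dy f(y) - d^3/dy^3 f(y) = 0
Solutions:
 f(y) = C1 + Integral(C2*airyai(y*(-k)^(1/3)) + C3*airybi(y*(-k)^(1/3)), y)


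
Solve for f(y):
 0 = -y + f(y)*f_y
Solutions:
 f(y) = -sqrt(C1 + y^2)
 f(y) = sqrt(C1 + y^2)


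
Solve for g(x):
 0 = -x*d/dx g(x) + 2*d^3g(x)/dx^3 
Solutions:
 g(x) = C1 + Integral(C2*airyai(2^(2/3)*x/2) + C3*airybi(2^(2/3)*x/2), x)


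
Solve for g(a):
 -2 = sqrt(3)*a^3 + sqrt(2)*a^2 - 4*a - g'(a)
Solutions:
 g(a) = C1 + sqrt(3)*a^4/4 + sqrt(2)*a^3/3 - 2*a^2 + 2*a


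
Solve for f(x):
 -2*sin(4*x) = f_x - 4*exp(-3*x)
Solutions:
 f(x) = C1 + cos(4*x)/2 - 4*exp(-3*x)/3


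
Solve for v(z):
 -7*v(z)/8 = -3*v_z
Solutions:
 v(z) = C1*exp(7*z/24)


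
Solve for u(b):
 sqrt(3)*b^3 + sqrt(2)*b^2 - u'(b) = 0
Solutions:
 u(b) = C1 + sqrt(3)*b^4/4 + sqrt(2)*b^3/3


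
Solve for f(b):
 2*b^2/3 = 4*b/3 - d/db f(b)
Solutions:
 f(b) = C1 - 2*b^3/9 + 2*b^2/3


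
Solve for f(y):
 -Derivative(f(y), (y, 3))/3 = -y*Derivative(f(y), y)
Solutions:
 f(y) = C1 + Integral(C2*airyai(3^(1/3)*y) + C3*airybi(3^(1/3)*y), y)


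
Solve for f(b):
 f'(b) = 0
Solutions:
 f(b) = C1


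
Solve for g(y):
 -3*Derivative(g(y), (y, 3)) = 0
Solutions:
 g(y) = C1 + C2*y + C3*y^2


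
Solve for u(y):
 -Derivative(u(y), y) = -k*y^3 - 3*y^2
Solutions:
 u(y) = C1 + k*y^4/4 + y^3


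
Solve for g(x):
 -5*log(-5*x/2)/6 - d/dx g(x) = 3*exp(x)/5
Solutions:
 g(x) = C1 - 5*x*log(-x)/6 + 5*x*(-log(5) + log(2) + 1)/6 - 3*exp(x)/5


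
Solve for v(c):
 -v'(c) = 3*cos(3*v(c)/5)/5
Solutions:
 3*c/5 - 5*log(sin(3*v(c)/5) - 1)/6 + 5*log(sin(3*v(c)/5) + 1)/6 = C1


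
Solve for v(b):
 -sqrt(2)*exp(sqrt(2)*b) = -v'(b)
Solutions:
 v(b) = C1 + exp(sqrt(2)*b)


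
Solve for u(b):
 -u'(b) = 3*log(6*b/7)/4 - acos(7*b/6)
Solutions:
 u(b) = C1 - 3*b*log(b)/4 + b*acos(7*b/6) - 3*b*log(6)/4 + 3*b/4 + 3*b*log(7)/4 - sqrt(36 - 49*b^2)/7


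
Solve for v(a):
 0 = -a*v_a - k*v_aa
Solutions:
 v(a) = C1 + C2*sqrt(k)*erf(sqrt(2)*a*sqrt(1/k)/2)


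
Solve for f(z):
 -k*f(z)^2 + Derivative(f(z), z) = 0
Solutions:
 f(z) = -1/(C1 + k*z)


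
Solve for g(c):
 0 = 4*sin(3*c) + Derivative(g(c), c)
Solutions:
 g(c) = C1 + 4*cos(3*c)/3


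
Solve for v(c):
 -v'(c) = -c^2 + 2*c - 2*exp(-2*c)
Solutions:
 v(c) = C1 + c^3/3 - c^2 - exp(-2*c)


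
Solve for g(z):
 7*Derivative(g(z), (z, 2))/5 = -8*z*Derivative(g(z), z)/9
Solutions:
 g(z) = C1 + C2*erf(2*sqrt(35)*z/21)


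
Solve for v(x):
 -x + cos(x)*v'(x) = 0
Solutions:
 v(x) = C1 + Integral(x/cos(x), x)


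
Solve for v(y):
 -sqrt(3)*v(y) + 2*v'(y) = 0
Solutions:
 v(y) = C1*exp(sqrt(3)*y/2)


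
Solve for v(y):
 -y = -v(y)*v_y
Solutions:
 v(y) = -sqrt(C1 + y^2)
 v(y) = sqrt(C1 + y^2)


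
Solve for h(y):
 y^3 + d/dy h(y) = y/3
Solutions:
 h(y) = C1 - y^4/4 + y^2/6


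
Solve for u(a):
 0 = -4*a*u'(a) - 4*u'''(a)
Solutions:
 u(a) = C1 + Integral(C2*airyai(-a) + C3*airybi(-a), a)


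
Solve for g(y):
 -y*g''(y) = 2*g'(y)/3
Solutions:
 g(y) = C1 + C2*y^(1/3)


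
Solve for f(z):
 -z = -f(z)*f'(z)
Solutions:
 f(z) = -sqrt(C1 + z^2)
 f(z) = sqrt(C1 + z^2)


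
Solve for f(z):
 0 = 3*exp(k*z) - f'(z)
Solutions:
 f(z) = C1 + 3*exp(k*z)/k


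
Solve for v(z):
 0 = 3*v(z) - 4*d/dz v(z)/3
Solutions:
 v(z) = C1*exp(9*z/4)


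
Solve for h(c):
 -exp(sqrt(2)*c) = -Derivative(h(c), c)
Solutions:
 h(c) = C1 + sqrt(2)*exp(sqrt(2)*c)/2


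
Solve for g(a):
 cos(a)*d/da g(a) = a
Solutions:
 g(a) = C1 + Integral(a/cos(a), a)


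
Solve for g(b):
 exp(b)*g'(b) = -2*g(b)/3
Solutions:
 g(b) = C1*exp(2*exp(-b)/3)


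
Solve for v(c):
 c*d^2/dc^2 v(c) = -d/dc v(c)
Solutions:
 v(c) = C1 + C2*log(c)


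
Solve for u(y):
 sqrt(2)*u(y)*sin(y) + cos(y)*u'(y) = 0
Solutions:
 u(y) = C1*cos(y)^(sqrt(2))


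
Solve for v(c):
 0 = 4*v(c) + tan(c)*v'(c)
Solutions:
 v(c) = C1/sin(c)^4


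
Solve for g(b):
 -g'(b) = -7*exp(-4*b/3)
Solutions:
 g(b) = C1 - 21*exp(-4*b/3)/4


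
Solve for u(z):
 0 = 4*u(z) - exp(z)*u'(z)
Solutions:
 u(z) = C1*exp(-4*exp(-z))


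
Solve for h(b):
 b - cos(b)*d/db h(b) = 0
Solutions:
 h(b) = C1 + Integral(b/cos(b), b)


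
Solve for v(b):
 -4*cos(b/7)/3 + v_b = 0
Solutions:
 v(b) = C1 + 28*sin(b/7)/3


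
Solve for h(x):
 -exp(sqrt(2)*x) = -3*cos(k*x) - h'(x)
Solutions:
 h(x) = C1 + sqrt(2)*exp(sqrt(2)*x)/2 - 3*sin(k*x)/k


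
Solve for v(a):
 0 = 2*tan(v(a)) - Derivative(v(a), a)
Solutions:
 v(a) = pi - asin(C1*exp(2*a))
 v(a) = asin(C1*exp(2*a))


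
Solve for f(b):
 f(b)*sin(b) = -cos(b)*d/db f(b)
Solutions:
 f(b) = C1*cos(b)


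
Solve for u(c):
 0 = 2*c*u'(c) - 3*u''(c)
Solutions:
 u(c) = C1 + C2*erfi(sqrt(3)*c/3)


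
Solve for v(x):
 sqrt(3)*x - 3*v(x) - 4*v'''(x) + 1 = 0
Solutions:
 v(x) = C3*exp(-6^(1/3)*x/2) + sqrt(3)*x/3 + (C1*sin(2^(1/3)*3^(5/6)*x/4) + C2*cos(2^(1/3)*3^(5/6)*x/4))*exp(6^(1/3)*x/4) + 1/3


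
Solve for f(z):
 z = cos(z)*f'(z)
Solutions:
 f(z) = C1 + Integral(z/cos(z), z)


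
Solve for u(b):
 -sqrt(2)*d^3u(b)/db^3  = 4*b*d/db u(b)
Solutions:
 u(b) = C1 + Integral(C2*airyai(-sqrt(2)*b) + C3*airybi(-sqrt(2)*b), b)


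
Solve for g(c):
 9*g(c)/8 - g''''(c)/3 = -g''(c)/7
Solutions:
 g(c) = C1*exp(-sqrt(21)*c*sqrt(2 + sqrt(298))/14) + C2*exp(sqrt(21)*c*sqrt(2 + sqrt(298))/14) + C3*sin(sqrt(21)*c*sqrt(-2 + sqrt(298))/14) + C4*cos(sqrt(21)*c*sqrt(-2 + sqrt(298))/14)


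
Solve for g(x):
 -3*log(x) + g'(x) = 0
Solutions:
 g(x) = C1 + 3*x*log(x) - 3*x


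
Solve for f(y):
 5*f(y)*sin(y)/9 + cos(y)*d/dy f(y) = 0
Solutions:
 f(y) = C1*cos(y)^(5/9)


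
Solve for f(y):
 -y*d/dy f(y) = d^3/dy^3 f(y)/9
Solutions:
 f(y) = C1 + Integral(C2*airyai(-3^(2/3)*y) + C3*airybi(-3^(2/3)*y), y)


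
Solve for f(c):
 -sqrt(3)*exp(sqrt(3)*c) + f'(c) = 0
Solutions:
 f(c) = C1 + exp(sqrt(3)*c)


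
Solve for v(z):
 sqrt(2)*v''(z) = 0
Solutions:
 v(z) = C1 + C2*z


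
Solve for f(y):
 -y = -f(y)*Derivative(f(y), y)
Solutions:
 f(y) = -sqrt(C1 + y^2)
 f(y) = sqrt(C1 + y^2)


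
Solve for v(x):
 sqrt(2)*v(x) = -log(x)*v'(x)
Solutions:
 v(x) = C1*exp(-sqrt(2)*li(x))


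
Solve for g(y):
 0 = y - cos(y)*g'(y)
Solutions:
 g(y) = C1 + Integral(y/cos(y), y)


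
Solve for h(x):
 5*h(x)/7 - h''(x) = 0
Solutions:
 h(x) = C1*exp(-sqrt(35)*x/7) + C2*exp(sqrt(35)*x/7)


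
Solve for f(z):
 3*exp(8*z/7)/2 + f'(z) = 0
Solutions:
 f(z) = C1 - 21*exp(8*z/7)/16


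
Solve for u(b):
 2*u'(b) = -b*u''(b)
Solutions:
 u(b) = C1 + C2/b


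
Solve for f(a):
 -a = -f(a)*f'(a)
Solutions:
 f(a) = -sqrt(C1 + a^2)
 f(a) = sqrt(C1 + a^2)


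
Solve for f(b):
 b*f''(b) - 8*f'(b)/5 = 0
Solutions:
 f(b) = C1 + C2*b^(13/5)


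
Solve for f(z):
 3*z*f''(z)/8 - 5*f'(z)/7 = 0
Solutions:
 f(z) = C1 + C2*z^(61/21)


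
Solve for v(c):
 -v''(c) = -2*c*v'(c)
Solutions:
 v(c) = C1 + C2*erfi(c)


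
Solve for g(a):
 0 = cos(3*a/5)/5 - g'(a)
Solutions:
 g(a) = C1 + sin(3*a/5)/3


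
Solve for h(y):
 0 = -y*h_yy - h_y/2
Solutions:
 h(y) = C1 + C2*sqrt(y)


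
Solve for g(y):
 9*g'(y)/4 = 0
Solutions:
 g(y) = C1


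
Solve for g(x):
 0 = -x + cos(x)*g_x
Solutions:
 g(x) = C1 + Integral(x/cos(x), x)


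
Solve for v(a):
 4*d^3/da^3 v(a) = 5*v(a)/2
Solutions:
 v(a) = C3*exp(5^(1/3)*a/2) + (C1*sin(sqrt(3)*5^(1/3)*a/4) + C2*cos(sqrt(3)*5^(1/3)*a/4))*exp(-5^(1/3)*a/4)


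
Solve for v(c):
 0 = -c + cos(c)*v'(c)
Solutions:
 v(c) = C1 + Integral(c/cos(c), c)


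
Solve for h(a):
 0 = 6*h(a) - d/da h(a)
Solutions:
 h(a) = C1*exp(6*a)


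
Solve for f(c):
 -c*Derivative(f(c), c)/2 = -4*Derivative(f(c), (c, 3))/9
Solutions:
 f(c) = C1 + Integral(C2*airyai(3^(2/3)*c/2) + C3*airybi(3^(2/3)*c/2), c)


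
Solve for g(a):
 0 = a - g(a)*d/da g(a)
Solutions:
 g(a) = -sqrt(C1 + a^2)
 g(a) = sqrt(C1 + a^2)


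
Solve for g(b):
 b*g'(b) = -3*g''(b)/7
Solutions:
 g(b) = C1 + C2*erf(sqrt(42)*b/6)


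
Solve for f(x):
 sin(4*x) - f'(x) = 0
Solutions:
 f(x) = C1 - cos(4*x)/4


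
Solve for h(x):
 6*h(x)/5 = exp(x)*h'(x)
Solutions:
 h(x) = C1*exp(-6*exp(-x)/5)


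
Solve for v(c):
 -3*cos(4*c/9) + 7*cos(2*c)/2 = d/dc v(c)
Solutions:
 v(c) = C1 - 27*sin(4*c/9)/4 + 7*sin(2*c)/4


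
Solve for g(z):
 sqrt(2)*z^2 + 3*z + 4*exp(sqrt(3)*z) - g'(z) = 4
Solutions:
 g(z) = C1 + sqrt(2)*z^3/3 + 3*z^2/2 - 4*z + 4*sqrt(3)*exp(sqrt(3)*z)/3


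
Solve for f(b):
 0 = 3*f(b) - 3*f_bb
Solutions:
 f(b) = C1*exp(-b) + C2*exp(b)


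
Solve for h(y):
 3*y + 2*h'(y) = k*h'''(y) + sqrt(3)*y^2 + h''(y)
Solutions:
 h(y) = C1 + C2*exp(y*(sqrt(8*k + 1) - 1)/(2*k)) + C3*exp(-y*(sqrt(8*k + 1) + 1)/(2*k)) + sqrt(3)*k*y/2 + sqrt(3)*y^3/6 - 3*y^2/4 + sqrt(3)*y^2/4 - 3*y/4 + sqrt(3)*y/4


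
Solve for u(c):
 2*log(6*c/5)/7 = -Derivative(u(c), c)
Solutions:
 u(c) = C1 - 2*c*log(c)/7 - 2*c*log(6)/7 + 2*c/7 + 2*c*log(5)/7


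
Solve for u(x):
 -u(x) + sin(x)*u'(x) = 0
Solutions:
 u(x) = C1*sqrt(cos(x) - 1)/sqrt(cos(x) + 1)


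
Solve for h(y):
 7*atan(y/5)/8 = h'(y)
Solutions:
 h(y) = C1 + 7*y*atan(y/5)/8 - 35*log(y^2 + 25)/16


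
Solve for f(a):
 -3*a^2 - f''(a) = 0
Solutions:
 f(a) = C1 + C2*a - a^4/4


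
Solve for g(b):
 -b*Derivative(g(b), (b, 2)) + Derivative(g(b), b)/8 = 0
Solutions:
 g(b) = C1 + C2*b^(9/8)


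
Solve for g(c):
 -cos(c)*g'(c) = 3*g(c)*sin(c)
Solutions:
 g(c) = C1*cos(c)^3


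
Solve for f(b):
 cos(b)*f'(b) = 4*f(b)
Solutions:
 f(b) = C1*(sin(b)^2 + 2*sin(b) + 1)/(sin(b)^2 - 2*sin(b) + 1)


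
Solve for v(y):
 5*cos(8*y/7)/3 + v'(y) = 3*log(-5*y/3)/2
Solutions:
 v(y) = C1 + 3*y*log(-y)/2 - 2*y*log(3) - 3*y/2 + y*log(15)/2 + y*log(5) - 35*sin(8*y/7)/24


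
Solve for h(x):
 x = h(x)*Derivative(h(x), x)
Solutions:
 h(x) = -sqrt(C1 + x^2)
 h(x) = sqrt(C1 + x^2)


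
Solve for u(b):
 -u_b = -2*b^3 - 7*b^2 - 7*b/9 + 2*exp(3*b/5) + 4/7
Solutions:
 u(b) = C1 + b^4/2 + 7*b^3/3 + 7*b^2/18 - 4*b/7 - 10*exp(3*b/5)/3


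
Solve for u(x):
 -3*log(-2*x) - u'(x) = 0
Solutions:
 u(x) = C1 - 3*x*log(-x) + 3*x*(1 - log(2))


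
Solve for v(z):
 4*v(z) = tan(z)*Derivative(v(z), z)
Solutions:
 v(z) = C1*sin(z)^4


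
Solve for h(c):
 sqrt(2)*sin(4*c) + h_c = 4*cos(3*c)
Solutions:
 h(c) = C1 + 4*sin(3*c)/3 + sqrt(2)*cos(4*c)/4


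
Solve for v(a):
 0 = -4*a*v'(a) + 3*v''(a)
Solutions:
 v(a) = C1 + C2*erfi(sqrt(6)*a/3)


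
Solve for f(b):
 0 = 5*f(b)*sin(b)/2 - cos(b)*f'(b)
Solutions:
 f(b) = C1/cos(b)^(5/2)


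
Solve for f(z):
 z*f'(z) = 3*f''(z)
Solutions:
 f(z) = C1 + C2*erfi(sqrt(6)*z/6)


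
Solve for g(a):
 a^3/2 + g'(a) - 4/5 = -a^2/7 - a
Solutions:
 g(a) = C1 - a^4/8 - a^3/21 - a^2/2 + 4*a/5


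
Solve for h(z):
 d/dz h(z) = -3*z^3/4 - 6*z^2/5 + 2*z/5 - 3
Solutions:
 h(z) = C1 - 3*z^4/16 - 2*z^3/5 + z^2/5 - 3*z


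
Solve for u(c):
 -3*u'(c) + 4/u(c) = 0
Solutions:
 u(c) = -sqrt(C1 + 24*c)/3
 u(c) = sqrt(C1 + 24*c)/3


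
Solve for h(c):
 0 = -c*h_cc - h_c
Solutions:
 h(c) = C1 + C2*log(c)


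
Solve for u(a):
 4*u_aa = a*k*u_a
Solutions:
 u(a) = Piecewise((-sqrt(2)*sqrt(pi)*C1*erf(sqrt(2)*a*sqrt(-k)/4)/sqrt(-k) - C2, (k > 0) | (k < 0)), (-C1*a - C2, True))


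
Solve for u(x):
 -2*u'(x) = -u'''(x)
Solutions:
 u(x) = C1 + C2*exp(-sqrt(2)*x) + C3*exp(sqrt(2)*x)


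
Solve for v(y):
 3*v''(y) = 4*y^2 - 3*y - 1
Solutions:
 v(y) = C1 + C2*y + y^4/9 - y^3/6 - y^2/6


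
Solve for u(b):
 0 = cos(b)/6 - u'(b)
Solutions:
 u(b) = C1 + sin(b)/6


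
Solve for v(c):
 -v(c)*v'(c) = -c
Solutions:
 v(c) = -sqrt(C1 + c^2)
 v(c) = sqrt(C1 + c^2)


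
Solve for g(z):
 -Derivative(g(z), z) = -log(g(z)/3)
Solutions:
 Integral(1/(-log(_y) + log(3)), (_y, g(z))) = C1 - z


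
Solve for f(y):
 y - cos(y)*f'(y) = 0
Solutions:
 f(y) = C1 + Integral(y/cos(y), y)


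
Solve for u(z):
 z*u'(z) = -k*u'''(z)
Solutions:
 u(z) = C1 + Integral(C2*airyai(z*(-1/k)^(1/3)) + C3*airybi(z*(-1/k)^(1/3)), z)


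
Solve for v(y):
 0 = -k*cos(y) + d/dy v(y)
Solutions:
 v(y) = C1 + k*sin(y)


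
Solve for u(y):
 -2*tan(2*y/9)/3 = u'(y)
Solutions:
 u(y) = C1 + 3*log(cos(2*y/9))


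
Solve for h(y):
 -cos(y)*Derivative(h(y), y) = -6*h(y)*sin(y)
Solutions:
 h(y) = C1/cos(y)^6


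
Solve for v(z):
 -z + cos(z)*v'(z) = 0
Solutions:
 v(z) = C1 + Integral(z/cos(z), z)


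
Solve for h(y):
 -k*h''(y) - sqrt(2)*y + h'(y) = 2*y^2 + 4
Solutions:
 h(y) = C1 + C2*exp(y/k) + 4*k^2*y + 2*k*y^2 + sqrt(2)*k*y + 2*y^3/3 + sqrt(2)*y^2/2 + 4*y


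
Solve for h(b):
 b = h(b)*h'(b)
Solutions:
 h(b) = -sqrt(C1 + b^2)
 h(b) = sqrt(C1 + b^2)


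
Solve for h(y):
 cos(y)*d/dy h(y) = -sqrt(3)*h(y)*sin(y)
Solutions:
 h(y) = C1*cos(y)^(sqrt(3))


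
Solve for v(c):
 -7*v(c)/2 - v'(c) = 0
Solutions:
 v(c) = C1*exp(-7*c/2)


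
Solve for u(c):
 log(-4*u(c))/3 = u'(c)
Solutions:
 -3*Integral(1/(log(-_y) + 2*log(2)), (_y, u(c))) = C1 - c


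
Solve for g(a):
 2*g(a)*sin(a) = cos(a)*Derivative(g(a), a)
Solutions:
 g(a) = C1/cos(a)^2


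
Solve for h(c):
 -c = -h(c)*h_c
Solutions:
 h(c) = -sqrt(C1 + c^2)
 h(c) = sqrt(C1 + c^2)


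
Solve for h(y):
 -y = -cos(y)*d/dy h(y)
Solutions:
 h(y) = C1 + Integral(y/cos(y), y)


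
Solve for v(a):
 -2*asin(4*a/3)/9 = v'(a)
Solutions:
 v(a) = C1 - 2*a*asin(4*a/3)/9 - sqrt(9 - 16*a^2)/18


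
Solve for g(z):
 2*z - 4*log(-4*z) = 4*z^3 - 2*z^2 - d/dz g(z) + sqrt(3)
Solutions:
 g(z) = C1 + z^4 - 2*z^3/3 - z^2 + 4*z*log(-z) + z*(-4 + sqrt(3) + 8*log(2))


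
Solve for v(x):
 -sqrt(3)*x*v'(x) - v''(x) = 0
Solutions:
 v(x) = C1 + C2*erf(sqrt(2)*3^(1/4)*x/2)


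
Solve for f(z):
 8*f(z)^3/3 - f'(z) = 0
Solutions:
 f(z) = -sqrt(6)*sqrt(-1/(C1 + 8*z))/2
 f(z) = sqrt(6)*sqrt(-1/(C1 + 8*z))/2


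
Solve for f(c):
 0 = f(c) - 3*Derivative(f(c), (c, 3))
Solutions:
 f(c) = C3*exp(3^(2/3)*c/3) + (C1*sin(3^(1/6)*c/2) + C2*cos(3^(1/6)*c/2))*exp(-3^(2/3)*c/6)


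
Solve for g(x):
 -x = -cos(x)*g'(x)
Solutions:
 g(x) = C1 + Integral(x/cos(x), x)


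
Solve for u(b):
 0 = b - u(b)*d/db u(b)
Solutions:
 u(b) = -sqrt(C1 + b^2)
 u(b) = sqrt(C1 + b^2)


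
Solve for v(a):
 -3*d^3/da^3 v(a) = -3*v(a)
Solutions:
 v(a) = C3*exp(a) + (C1*sin(sqrt(3)*a/2) + C2*cos(sqrt(3)*a/2))*exp(-a/2)


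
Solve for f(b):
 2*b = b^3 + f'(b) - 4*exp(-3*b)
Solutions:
 f(b) = C1 - b^4/4 + b^2 - 4*exp(-3*b)/3


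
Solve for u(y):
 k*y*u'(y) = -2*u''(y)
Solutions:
 u(y) = Piecewise((-sqrt(pi)*C1*erf(sqrt(k)*y/2)/sqrt(k) - C2, (k > 0) | (k < 0)), (-C1*y - C2, True))


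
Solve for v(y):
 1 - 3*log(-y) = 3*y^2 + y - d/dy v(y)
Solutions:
 v(y) = C1 + y^3 + y^2/2 + 3*y*log(-y) - 4*y


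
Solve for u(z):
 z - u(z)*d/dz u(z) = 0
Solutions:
 u(z) = -sqrt(C1 + z^2)
 u(z) = sqrt(C1 + z^2)


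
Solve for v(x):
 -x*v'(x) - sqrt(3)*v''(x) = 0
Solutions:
 v(x) = C1 + C2*erf(sqrt(2)*3^(3/4)*x/6)


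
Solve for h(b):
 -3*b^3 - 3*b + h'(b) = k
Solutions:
 h(b) = C1 + 3*b^4/4 + 3*b^2/2 + b*k


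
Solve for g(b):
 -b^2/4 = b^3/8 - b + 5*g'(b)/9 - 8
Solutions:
 g(b) = C1 - 9*b^4/160 - 3*b^3/20 + 9*b^2/10 + 72*b/5


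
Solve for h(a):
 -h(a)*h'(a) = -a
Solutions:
 h(a) = -sqrt(C1 + a^2)
 h(a) = sqrt(C1 + a^2)


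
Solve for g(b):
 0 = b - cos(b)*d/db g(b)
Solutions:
 g(b) = C1 + Integral(b/cos(b), b)


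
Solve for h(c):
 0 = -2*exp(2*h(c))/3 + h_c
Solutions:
 h(c) = log(-1/(C1 + 2*c))/2 - log(2) + log(6)/2
 h(c) = log(-sqrt(-1/(C1 + 2*c))) - log(2) + log(6)/2


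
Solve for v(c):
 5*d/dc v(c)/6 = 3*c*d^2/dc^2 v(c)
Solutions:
 v(c) = C1 + C2*c^(23/18)


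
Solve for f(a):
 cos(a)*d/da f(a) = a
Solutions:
 f(a) = C1 + Integral(a/cos(a), a)


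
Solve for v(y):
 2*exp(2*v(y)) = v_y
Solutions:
 v(y) = log(-sqrt(-1/(C1 + 2*y))) - log(2)/2
 v(y) = log(-1/(C1 + 2*y))/2 - log(2)/2


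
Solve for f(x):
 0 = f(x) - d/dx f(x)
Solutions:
 f(x) = C1*exp(x)


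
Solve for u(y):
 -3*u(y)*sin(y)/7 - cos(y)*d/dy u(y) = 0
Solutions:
 u(y) = C1*cos(y)^(3/7)


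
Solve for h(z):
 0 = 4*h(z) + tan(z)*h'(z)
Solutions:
 h(z) = C1/sin(z)^4


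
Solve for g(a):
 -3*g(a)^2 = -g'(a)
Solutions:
 g(a) = -1/(C1 + 3*a)


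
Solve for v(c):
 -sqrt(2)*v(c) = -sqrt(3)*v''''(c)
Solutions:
 v(c) = C1*exp(-2^(1/8)*3^(7/8)*c/3) + C2*exp(2^(1/8)*3^(7/8)*c/3) + C3*sin(2^(1/8)*3^(7/8)*c/3) + C4*cos(2^(1/8)*3^(7/8)*c/3)


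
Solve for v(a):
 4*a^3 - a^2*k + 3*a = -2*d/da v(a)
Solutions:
 v(a) = C1 - a^4/2 + a^3*k/6 - 3*a^2/4


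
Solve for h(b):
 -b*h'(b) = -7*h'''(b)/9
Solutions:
 h(b) = C1 + Integral(C2*airyai(21^(2/3)*b/7) + C3*airybi(21^(2/3)*b/7), b)


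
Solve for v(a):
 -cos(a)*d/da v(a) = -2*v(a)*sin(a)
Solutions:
 v(a) = C1/cos(a)^2


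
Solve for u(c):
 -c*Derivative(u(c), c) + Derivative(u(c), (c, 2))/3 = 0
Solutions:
 u(c) = C1 + C2*erfi(sqrt(6)*c/2)


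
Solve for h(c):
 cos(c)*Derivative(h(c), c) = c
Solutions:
 h(c) = C1 + Integral(c/cos(c), c)


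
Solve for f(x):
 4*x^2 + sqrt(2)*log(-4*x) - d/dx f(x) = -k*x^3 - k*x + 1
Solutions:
 f(x) = C1 + k*x^4/4 + k*x^2/2 + 4*x^3/3 + sqrt(2)*x*log(-x) + x*(-sqrt(2) - 1 + 2*sqrt(2)*log(2))


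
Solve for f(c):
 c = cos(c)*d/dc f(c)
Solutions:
 f(c) = C1 + Integral(c/cos(c), c)


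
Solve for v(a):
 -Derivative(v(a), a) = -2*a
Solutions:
 v(a) = C1 + a^2


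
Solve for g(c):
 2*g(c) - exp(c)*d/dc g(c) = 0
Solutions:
 g(c) = C1*exp(-2*exp(-c))


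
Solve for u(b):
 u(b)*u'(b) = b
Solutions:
 u(b) = -sqrt(C1 + b^2)
 u(b) = sqrt(C1 + b^2)


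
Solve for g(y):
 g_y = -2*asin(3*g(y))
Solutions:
 Integral(1/asin(3*_y), (_y, g(y))) = C1 - 2*y


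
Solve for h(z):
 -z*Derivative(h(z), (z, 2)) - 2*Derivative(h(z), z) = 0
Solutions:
 h(z) = C1 + C2/z


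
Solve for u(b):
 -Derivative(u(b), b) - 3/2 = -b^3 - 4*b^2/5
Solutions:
 u(b) = C1 + b^4/4 + 4*b^3/15 - 3*b/2


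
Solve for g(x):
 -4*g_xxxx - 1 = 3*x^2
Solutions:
 g(x) = C1 + C2*x + C3*x^2 + C4*x^3 - x^6/480 - x^4/96


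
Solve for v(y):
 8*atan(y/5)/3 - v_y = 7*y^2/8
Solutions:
 v(y) = C1 - 7*y^3/24 + 8*y*atan(y/5)/3 - 20*log(y^2 + 25)/3


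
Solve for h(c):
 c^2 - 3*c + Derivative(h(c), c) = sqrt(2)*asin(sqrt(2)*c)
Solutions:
 h(c) = C1 - c^3/3 + 3*c^2/2 + sqrt(2)*(c*asin(sqrt(2)*c) + sqrt(2)*sqrt(1 - 2*c^2)/2)


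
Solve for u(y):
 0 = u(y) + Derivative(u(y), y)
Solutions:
 u(y) = C1*exp(-y)


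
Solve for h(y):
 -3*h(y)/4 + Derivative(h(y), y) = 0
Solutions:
 h(y) = C1*exp(3*y/4)


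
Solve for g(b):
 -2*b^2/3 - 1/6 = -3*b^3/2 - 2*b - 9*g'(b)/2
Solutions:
 g(b) = C1 - b^4/12 + 4*b^3/81 - 2*b^2/9 + b/27


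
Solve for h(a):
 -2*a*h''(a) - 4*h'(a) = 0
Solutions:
 h(a) = C1 + C2/a


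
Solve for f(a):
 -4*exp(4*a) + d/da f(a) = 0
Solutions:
 f(a) = C1 + exp(4*a)


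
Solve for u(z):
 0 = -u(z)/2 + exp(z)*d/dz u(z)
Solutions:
 u(z) = C1*exp(-exp(-z)/2)


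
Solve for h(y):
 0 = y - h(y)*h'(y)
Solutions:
 h(y) = -sqrt(C1 + y^2)
 h(y) = sqrt(C1 + y^2)


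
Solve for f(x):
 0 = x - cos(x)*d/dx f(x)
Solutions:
 f(x) = C1 + Integral(x/cos(x), x)


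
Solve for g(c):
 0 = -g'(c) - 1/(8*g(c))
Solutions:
 g(c) = -sqrt(C1 - c)/2
 g(c) = sqrt(C1 - c)/2


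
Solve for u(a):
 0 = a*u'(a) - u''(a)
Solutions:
 u(a) = C1 + C2*erfi(sqrt(2)*a/2)


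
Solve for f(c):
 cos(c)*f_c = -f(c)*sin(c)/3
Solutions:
 f(c) = C1*cos(c)^(1/3)


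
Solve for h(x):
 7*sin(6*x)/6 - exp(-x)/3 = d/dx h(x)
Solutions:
 h(x) = C1 - 7*cos(6*x)/36 + exp(-x)/3


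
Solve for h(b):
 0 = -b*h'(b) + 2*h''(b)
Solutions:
 h(b) = C1 + C2*erfi(b/2)


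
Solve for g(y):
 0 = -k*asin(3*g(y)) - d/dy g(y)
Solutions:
 Integral(1/asin(3*_y), (_y, g(y))) = C1 - k*y


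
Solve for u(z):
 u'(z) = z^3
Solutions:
 u(z) = C1 + z^4/4


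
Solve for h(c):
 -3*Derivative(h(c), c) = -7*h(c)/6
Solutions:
 h(c) = C1*exp(7*c/18)


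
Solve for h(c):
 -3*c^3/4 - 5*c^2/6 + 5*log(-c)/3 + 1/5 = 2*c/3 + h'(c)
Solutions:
 h(c) = C1 - 3*c^4/16 - 5*c^3/18 - c^2/3 + 5*c*log(-c)/3 - 22*c/15


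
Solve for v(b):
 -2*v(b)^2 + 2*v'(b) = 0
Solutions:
 v(b) = -1/(C1 + b)


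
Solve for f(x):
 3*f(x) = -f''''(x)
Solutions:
 f(x) = (C1*sin(sqrt(2)*3^(1/4)*x/2) + C2*cos(sqrt(2)*3^(1/4)*x/2))*exp(-sqrt(2)*3^(1/4)*x/2) + (C3*sin(sqrt(2)*3^(1/4)*x/2) + C4*cos(sqrt(2)*3^(1/4)*x/2))*exp(sqrt(2)*3^(1/4)*x/2)


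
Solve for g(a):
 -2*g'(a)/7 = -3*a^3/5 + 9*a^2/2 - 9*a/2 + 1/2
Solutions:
 g(a) = C1 + 21*a^4/40 - 21*a^3/4 + 63*a^2/8 - 7*a/4


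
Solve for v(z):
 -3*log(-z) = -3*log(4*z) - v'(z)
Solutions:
 v(z) = C1 + 3*z*(-2*log(2) + I*pi)


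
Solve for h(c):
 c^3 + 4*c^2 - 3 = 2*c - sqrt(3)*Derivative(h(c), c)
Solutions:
 h(c) = C1 - sqrt(3)*c^4/12 - 4*sqrt(3)*c^3/9 + sqrt(3)*c^2/3 + sqrt(3)*c


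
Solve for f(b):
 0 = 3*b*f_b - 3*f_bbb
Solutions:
 f(b) = C1 + Integral(C2*airyai(b) + C3*airybi(b), b)


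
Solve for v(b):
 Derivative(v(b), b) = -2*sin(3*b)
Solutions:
 v(b) = C1 + 2*cos(3*b)/3


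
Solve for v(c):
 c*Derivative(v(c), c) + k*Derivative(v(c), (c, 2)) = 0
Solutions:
 v(c) = C1 + C2*sqrt(k)*erf(sqrt(2)*c*sqrt(1/k)/2)


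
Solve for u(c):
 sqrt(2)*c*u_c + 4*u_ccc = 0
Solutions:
 u(c) = C1 + Integral(C2*airyai(-sqrt(2)*c/2) + C3*airybi(-sqrt(2)*c/2), c)


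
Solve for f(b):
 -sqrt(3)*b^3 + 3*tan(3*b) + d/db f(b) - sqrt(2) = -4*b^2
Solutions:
 f(b) = C1 + sqrt(3)*b^4/4 - 4*b^3/3 + sqrt(2)*b + log(cos(3*b))
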